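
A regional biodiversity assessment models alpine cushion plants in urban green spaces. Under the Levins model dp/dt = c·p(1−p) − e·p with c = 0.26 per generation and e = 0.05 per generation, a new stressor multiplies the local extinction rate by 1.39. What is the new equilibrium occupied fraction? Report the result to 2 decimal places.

0.73

Before: p* = 1 − 0.05/0.26 = 0.8077.
After the change, c = 0.26, e = 0.0695, so p* = 1 − 0.0695/0.26 = 0.7327.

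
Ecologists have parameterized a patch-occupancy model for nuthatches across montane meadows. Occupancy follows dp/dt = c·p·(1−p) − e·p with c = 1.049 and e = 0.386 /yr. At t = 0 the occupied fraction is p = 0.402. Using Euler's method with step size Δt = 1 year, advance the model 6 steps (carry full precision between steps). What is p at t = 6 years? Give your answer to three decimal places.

0.631

Update rule: p ← p + [c·p·(1−p) − e·p]·Δt with Δt = 1.
  1  |  dp/dt·Δt = +0.097003  |  p_1 = 0.499003
  2  |  dp/dt·Δt = +0.069634  |  p_2 = 0.568637
  3  |  dp/dt·Δt = +0.037814  |  p_3 = 0.606451
  4  |  dp/dt·Δt = +0.016273  |  p_4 = 0.622724
  5  |  dp/dt·Δt = +0.006079  |  p_5 = 0.628803
  6  |  dp/dt·Δt = +0.002129  |  p_6 = 0.630932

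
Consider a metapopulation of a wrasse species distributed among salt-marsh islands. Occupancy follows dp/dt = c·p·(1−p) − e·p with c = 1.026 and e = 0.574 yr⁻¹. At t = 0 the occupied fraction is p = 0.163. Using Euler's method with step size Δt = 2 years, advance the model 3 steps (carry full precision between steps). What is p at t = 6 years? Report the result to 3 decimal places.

Update rule: p ← p + [c·p·(1−p) − e·p]·Δt with Δt = 2.
step 1: Δp = +0.09283, p = 0.25583
step 2: Δp = +0.09697, p = 0.35280
step 3: Δp = +0.06352, p = 0.41632

0.416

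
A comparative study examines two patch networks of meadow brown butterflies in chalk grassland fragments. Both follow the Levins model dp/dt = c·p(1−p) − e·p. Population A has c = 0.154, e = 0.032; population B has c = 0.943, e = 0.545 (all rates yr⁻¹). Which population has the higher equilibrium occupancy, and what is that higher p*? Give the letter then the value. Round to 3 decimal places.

A: p*_A = 1 − 0.032/0.154 = 0.7922.
B: p*_B = 1 − 0.545/0.943 = 0.4221.
A is higher at 0.7922.

A, 0.792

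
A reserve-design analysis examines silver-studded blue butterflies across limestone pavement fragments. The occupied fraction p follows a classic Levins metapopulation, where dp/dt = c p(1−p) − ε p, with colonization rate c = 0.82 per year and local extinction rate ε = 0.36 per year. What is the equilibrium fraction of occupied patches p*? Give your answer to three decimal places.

At equilibrium, colonization balances extinction: c·p*·(1−p*) = ε·p*.
So p* = 1 − ε/c = 1 − 0.36/0.82 = 1 − 0.4390 = 0.5610.

0.561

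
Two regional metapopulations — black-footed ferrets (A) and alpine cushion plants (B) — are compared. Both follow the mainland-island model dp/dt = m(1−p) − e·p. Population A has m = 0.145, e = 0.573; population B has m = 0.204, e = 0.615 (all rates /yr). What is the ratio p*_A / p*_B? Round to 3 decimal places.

A: p*_A = m/(m+e) = 0.145/0.7180 = 0.2019.
B: p*_B = 0.204/0.8190 = 0.2491.
p*_A / p*_B = 0.2019/0.2491 = 0.8108.

0.811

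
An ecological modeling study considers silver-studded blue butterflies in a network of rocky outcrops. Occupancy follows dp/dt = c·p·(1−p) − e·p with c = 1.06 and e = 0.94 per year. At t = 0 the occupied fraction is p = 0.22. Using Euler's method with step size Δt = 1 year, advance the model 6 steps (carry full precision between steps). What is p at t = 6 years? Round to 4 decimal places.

0.1437

Update rule: p ← p + [c·p·(1−p) − e·p]·Δt with Δt = 1.
step 1: Δp = -0.02490, p = 0.19510
step 2: Δp = -0.01693, p = 0.17816
step 3: Δp = -0.01227, p = 0.16589
step 4: Δp = -0.00926, p = 0.15663
step 5: Δp = -0.00721, p = 0.14942
step 6: Δp = -0.00574, p = 0.14368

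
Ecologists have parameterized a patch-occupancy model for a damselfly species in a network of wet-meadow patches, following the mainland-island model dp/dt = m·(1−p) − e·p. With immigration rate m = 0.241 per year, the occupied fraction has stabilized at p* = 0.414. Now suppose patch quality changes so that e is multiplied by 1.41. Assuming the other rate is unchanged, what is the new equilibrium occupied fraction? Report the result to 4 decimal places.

Balance m(1−p*) = e·p* gives e = m(1−p*)/p* = 0.241×0.58600/0.41400 = 0.34113.
New p* = m/(m+e) = 0.24100/(0.24100+0.48099) = 0.33380.

0.3338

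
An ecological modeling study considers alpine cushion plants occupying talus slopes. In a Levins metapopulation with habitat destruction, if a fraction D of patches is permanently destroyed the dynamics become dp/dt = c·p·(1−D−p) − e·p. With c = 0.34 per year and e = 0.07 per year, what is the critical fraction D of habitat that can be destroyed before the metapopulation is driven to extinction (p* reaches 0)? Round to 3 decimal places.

The nontrivial equilibrium is p* = (1−D) − e/c; extinction occurs when this hits zero.
So D_crit = 1 − e/c = 1 − 0.07/0.34 = 1 − 0.2059 = 0.7941.
Note this equals the original equilibrium occupancy — the Levins extinction-debt result.

0.794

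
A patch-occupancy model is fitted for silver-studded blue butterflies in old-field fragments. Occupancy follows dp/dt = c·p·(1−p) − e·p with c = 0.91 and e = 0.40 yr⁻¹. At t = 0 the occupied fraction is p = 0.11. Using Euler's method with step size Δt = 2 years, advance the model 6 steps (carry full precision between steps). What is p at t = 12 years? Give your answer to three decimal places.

0.560

Update rule: p ← p + [c·p·(1−p) − e·p]·Δt with Δt = 2.
p: 0.11000 → 0.20018  (Δp = +0.09018)
p: 0.20018 → 0.33143  (Δp = +0.13125)
p: 0.33143 → 0.46957  (Δp = +0.13814)
p: 0.46957 → 0.54723  (Δp = +0.07766)
p: 0.54723 → 0.56039  (Δp = +0.01316)
p: 0.56039 → 0.56044  (Δp = +0.00005)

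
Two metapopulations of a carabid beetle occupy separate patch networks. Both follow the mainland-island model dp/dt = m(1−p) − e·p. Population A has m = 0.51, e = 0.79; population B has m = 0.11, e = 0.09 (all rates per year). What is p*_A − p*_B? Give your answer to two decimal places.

-0.16

A: p*_A = m/(m+e) = 0.51/1.3000 = 0.3923.
B: p*_B = 0.11/0.2000 = 0.5500.
p*_A − p*_B = 0.3923 − 0.5500 = -0.1577.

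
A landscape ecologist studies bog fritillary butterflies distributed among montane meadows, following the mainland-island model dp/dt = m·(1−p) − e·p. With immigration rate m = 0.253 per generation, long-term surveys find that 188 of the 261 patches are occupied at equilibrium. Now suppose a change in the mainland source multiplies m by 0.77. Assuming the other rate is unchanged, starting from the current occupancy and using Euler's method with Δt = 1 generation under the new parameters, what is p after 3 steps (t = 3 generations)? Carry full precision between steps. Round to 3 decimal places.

0.684

Observed p* = 188/261 = 0.72031.
Balance m(1−p*) = e·p* gives e = m(1−p*)/p* = 0.253×0.27969/0.72031 = 0.09824.
Starting from p₀ = 0.72031; update p ← p + (dp/dt)·Δt with the new parameters.
step 1: Δp = -0.01628, p = 0.70403
step 2: Δp = -0.01151, p = 0.69253
step 3: Δp = -0.00813, p = 0.68439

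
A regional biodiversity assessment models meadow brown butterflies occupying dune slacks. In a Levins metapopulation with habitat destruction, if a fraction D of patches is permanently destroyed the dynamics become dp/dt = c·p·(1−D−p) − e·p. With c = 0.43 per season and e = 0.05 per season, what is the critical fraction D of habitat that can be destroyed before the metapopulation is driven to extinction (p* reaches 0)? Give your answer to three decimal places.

0.884

The nontrivial equilibrium is p* = (1−D) − e/c; extinction occurs when this hits zero.
So D_crit = 1 − e/c = 1 − 0.05/0.43 = 1 − 0.1163 = 0.8837.
This equals the undisturbed p*, a classic result of Lande's extension.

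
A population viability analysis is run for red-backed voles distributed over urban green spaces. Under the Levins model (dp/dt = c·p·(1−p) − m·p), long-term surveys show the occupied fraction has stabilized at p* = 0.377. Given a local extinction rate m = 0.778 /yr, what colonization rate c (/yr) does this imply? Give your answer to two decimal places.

At equilibrium c(1−p*) = m, so c = m/(1−p*).
c = 0.778/(1 − 0.377) = 0.778/0.6230 = 1.2488.

1.25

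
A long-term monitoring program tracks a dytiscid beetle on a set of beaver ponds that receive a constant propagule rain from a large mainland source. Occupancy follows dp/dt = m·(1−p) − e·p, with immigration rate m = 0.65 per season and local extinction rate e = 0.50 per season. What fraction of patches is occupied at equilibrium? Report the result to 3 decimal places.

0.565

At equilibrium the propagule rain into empty patches balances local extinction: m(1−p*) = e·p*.
p* = m/(m+e) = 0.65/(0.65+0.50) = 0.65/1.1500 = 0.5652.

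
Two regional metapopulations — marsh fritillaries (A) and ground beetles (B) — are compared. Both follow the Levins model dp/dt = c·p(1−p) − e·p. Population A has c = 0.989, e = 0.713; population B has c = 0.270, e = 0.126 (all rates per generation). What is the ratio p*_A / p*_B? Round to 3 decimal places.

A: p*_A = 1 − 0.713/0.989 = 0.2791.
B: p*_B = 1 − 0.126/0.270 = 0.5333.
p*_A / p*_B = 0.2791/0.5333 = 0.5233.

0.523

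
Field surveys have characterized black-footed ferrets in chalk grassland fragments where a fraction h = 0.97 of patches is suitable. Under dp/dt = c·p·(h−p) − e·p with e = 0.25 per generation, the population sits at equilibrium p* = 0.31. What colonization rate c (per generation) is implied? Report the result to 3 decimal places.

0.379

At equilibrium c(h−p*) = e, so c = e/(h−p*).
c = 0.25/(0.97 − 0.31) = 0.25/0.6600 = 0.3788.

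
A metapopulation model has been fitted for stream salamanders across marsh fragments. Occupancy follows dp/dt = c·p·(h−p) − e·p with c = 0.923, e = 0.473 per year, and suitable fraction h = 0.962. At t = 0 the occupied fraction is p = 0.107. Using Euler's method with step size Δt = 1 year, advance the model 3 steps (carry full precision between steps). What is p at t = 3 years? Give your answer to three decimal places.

0.226

Update rule: p ← p + [c·p·(h−p) − e·p]·Δt with Δt = 1.
t = 1: p = 0.10700 + (+0.03383) = 0.14083
t = 2: p = 0.14083 + (+0.04013) = 0.18096
t = 3: p = 0.18096 + (+0.04486) = 0.22582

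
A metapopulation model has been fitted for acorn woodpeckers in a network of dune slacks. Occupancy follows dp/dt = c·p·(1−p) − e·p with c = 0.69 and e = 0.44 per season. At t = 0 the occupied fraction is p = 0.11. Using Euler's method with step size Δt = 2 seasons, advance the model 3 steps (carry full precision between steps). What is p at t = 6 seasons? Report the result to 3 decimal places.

0.237

Update rule: p ← p + [c·p·(1−p) − e·p]·Δt with Δt = 2.
  1  |  dp/dt·Δt = +0.038302  |  p_1 = 0.148302
  2  |  dp/dt·Δt = +0.043800  |  p_2 = 0.192102
  3  |  dp/dt·Δt = +0.045125  |  p_3 = 0.237227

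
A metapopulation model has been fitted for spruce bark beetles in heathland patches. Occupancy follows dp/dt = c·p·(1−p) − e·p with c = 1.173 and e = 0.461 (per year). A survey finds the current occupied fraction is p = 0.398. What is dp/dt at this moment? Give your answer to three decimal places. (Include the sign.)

0.098

Colonization term: c·p·(1−p) = 1.173×0.398×0.6020 = 0.28105.
Extinction term: e·p = 0.18348.
dp/dt = 0.28105 − 0.18348 = 0.09757.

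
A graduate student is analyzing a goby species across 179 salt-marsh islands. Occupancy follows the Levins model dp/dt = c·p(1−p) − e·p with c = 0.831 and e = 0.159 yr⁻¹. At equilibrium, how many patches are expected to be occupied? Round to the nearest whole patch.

145

p* = 1 − e/c = 1 − 0.159/0.831 = 0.8087.
Expected occupied patches = N × p* = 179 × 0.8087 = 144.75 ≈ 145.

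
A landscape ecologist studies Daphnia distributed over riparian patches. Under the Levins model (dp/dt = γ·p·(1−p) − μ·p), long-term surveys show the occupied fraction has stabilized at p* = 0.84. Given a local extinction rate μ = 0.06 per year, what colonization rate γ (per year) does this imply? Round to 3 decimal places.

0.375

At equilibrium γ(1−p*) = μ, so γ = μ/(1−p*).
γ = 0.06/(1 − 0.84) = 0.06/0.1600 = 0.3750.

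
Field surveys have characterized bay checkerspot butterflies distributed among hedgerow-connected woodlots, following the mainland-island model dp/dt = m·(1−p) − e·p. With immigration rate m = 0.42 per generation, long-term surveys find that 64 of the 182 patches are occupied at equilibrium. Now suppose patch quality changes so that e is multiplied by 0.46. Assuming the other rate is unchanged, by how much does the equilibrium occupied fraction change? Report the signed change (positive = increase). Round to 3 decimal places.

0.189

Observed p* = 64/182 = 0.35165.
Balance m(1−p*) = e·p* gives e = m(1−p*)/p* = 0.42×0.64835/0.35165 = 0.77437.
New p* = m/(m+e) = 0.42000/(0.42000+0.35621) = 0.54109.
Δp* = 0.54109 − 0.35165 = +0.18944.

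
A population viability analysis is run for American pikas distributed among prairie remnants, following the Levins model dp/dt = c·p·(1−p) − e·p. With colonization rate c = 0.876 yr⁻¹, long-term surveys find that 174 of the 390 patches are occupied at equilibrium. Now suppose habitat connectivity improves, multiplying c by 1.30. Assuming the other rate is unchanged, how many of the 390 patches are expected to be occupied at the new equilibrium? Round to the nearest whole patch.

224

Observed p* = 174/390 = 0.44615.
Balance c(1−p*) = e gives e = 0.876×(1 − 0.44615) = 0.48517.
New p* = 1 − e/c = 1 − 0.48517/1.13880 = 0.57396.
Expected occupied = 390 × 0.57396 = 223.84 ≈ 224.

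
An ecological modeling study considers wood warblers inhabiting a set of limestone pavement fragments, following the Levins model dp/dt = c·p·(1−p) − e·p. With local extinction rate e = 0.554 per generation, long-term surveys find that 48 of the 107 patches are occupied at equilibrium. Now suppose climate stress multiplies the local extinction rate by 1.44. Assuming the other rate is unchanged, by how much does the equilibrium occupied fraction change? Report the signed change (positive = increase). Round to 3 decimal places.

Observed p* = 48/107 = 0.44860.
Balance c(1−p*) = e gives c = e/(1 − 0.44860) = 0.554/0.55140 = 1.00472.
New p* = 1 − e/c = 1 − 0.79776/1.00472 = 0.20599.
Δp* = 0.20599 − 0.44860 = -0.24261.

-0.243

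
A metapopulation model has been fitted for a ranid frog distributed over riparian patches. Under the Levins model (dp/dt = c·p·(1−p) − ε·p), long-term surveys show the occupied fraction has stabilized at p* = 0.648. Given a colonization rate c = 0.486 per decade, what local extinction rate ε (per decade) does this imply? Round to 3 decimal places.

At equilibrium c(1−p*) = ε.
ε = 0.486 × (1 − 0.648) = 0.486 × 0.3520 = 0.1711.

0.171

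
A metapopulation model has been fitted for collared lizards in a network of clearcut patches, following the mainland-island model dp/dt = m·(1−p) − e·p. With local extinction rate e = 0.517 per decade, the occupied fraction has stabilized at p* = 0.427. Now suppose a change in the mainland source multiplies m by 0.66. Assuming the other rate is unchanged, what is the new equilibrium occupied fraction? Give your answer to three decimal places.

0.330

Balance m(1−p*) = e·p* gives m = e·p*/(1−p*) = 0.517×0.42700/0.57300 = 0.38527.
New p* = m/(m+e) = 0.25428/(0.25428+0.51700) = 0.32969.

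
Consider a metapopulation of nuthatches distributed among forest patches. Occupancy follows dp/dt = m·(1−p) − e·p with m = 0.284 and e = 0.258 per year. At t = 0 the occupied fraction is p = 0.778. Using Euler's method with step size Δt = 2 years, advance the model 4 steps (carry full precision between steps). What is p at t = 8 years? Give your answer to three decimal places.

0.524

Update rule: p ← p + [m·(1−p) − e·p]·Δt with Δt = 2.
p: 0.77800 → 0.50265  (Δp = -0.27535)
p: 0.50265 → 0.52578  (Δp = +0.02313)
p: 0.52578 → 0.52383  (Δp = -0.00194)
p: 0.52383 → 0.52400  (Δp = +0.00016)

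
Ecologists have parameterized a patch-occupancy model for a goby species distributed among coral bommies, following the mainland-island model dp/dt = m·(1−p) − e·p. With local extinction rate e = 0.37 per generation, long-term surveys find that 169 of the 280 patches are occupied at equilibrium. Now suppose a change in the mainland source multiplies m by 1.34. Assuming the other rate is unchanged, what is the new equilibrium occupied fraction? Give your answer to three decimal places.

Observed p* = 169/280 = 0.60357.
Balance m(1−p*) = e·p* gives m = e·p*/(1−p*) = 0.37×0.60357/0.39643 = 0.56333.
New p* = m/(m+e) = 0.75486/(0.75486+0.37000) = 0.67107.

0.671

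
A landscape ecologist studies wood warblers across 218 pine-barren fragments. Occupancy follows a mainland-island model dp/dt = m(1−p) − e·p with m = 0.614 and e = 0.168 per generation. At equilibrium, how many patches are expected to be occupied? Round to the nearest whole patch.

p* = m/(m+e) = 0.614/0.7820 = 0.7852.
Expected occupied patches = N × p* = 218 × 0.7852 = 171.17 ≈ 171.

171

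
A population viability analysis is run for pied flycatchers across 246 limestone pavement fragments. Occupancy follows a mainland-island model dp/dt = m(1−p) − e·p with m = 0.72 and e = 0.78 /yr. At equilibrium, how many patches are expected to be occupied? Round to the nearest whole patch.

118

p* = m/(m+e) = 0.72/1.5000 = 0.4800.
Expected occupied patches = N × p* = 246 × 0.4800 = 118.08 ≈ 118.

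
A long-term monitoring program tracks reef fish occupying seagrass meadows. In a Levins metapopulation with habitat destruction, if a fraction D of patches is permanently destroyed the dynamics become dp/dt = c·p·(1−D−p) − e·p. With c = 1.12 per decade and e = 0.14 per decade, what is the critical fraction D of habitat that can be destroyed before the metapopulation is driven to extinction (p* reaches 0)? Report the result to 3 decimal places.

0.875

The nontrivial equilibrium is p* = (1−D) − e/c; extinction occurs when this hits zero.
So D_crit = 1 − e/c = 1 − 0.14/1.12 = 1 − 0.1250 = 0.8750.
This equals the undisturbed p*, a classic result of Lande's extension.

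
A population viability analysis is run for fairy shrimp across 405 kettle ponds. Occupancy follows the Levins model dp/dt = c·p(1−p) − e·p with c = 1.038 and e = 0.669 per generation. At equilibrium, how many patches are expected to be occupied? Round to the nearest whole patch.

144

p* = 1 − e/c = 1 − 0.669/1.038 = 0.3555.
Expected occupied patches = N × p* = 405 × 0.3555 = 143.97 ≈ 144.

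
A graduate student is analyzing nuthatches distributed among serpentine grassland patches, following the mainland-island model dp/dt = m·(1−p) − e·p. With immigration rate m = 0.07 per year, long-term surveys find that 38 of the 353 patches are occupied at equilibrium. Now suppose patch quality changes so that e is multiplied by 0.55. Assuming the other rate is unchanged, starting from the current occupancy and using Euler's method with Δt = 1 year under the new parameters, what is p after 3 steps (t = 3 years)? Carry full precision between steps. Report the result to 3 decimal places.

0.163

Observed p* = 38/353 = 0.10765.
Balance m(1−p*) = e·p* gives e = m(1−p*)/p* = 0.07×0.89235/0.10765 = 0.58026.
Starting from p₀ = 0.10765; update p ← p + (dp/dt)·Δt with the new parameters.
t = 1: p = 0.10765 + (+0.02811) = 0.13576
t = 2: p = 0.13576 + (+0.01717) = 0.15293
t = 3: p = 0.15293 + (+0.01049) = 0.16342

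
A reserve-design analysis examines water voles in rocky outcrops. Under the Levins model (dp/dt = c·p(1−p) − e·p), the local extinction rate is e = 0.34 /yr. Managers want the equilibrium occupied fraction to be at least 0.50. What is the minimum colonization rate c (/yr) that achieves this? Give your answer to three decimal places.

0.680

p* = 1 − e/c ≥ 0.50 requires e/c ≤ 0.5000, i.e. c ≥ e/0.5000.
c_min = 0.34/0.5000 = 0.6800.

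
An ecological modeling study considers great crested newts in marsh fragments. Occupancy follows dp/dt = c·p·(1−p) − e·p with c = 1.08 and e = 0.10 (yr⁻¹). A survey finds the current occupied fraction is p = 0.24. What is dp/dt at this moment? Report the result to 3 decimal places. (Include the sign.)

Colonization term: c·p·(1−p) = 1.08×0.24×0.7600 = 0.19699.
Extinction term: e·p = 0.02400.
dp/dt = 0.19699 − 0.02400 = 0.17299.

0.173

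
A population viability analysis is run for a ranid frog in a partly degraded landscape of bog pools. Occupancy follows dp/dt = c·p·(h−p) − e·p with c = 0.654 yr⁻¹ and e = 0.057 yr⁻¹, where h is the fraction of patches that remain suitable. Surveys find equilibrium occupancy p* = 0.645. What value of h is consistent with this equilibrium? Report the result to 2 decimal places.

0.73

At equilibrium c(h−p*) = e, so h = p* + e/c.
h = 0.645 + 0.057/0.654 = 0.645 + 0.0872 = 0.7322.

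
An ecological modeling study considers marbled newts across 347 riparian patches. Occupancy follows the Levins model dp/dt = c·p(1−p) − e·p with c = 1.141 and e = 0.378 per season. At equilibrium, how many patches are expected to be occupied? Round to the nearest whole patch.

232

p* = 1 − e/c = 1 − 0.378/1.141 = 0.6687.
Expected occupied patches = N × p* = 347 × 0.6687 = 232.04 ≈ 232.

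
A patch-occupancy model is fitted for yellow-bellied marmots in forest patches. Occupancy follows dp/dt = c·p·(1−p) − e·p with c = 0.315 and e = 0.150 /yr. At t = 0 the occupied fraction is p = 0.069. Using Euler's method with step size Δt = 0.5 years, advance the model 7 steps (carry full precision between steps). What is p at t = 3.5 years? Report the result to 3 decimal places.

0.110

Update rule: p ← p + [c·p·(1−p) − e·p]·Δt with Δt = 0.5.
step 1: Δp = +0.00494, p = 0.07394
step 2: Δp = +0.00524, p = 0.07918
step 3: Δp = +0.00555, p = 0.08473
step 4: Δp = +0.00586, p = 0.09059
step 5: Δp = +0.00618, p = 0.09677
step 6: Δp = +0.00651, p = 0.10328
step 7: Δp = +0.00684, p = 0.11012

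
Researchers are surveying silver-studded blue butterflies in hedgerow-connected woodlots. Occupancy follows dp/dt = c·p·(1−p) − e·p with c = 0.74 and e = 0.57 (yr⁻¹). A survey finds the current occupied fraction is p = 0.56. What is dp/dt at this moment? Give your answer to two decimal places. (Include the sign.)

Colonization term: c·p·(1−p) = 0.74×0.56×0.4400 = 0.18234.
Extinction term: e·p = 0.31920.
dp/dt = 0.18234 − 0.31920 = -0.13686.

-0.14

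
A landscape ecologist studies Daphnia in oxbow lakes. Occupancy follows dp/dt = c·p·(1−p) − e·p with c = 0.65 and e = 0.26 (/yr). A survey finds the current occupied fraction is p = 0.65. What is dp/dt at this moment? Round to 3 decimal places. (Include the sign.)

-0.021

Colonization term: c·p·(1−p) = 0.65×0.65×0.3500 = 0.14788.
Extinction term: e·p = 0.16900.
dp/dt = 0.14788 − 0.16900 = -0.02113.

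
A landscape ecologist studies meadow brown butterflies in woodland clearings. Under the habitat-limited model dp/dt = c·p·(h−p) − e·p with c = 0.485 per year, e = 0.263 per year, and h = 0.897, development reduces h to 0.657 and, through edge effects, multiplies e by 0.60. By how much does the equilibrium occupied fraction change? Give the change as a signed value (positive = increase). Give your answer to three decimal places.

-0.023

Before: p* = h − e/c = 0.897 − 0.263/0.485 = 0.897 − 0.5423 = 0.3547.
After: c = 0.485, e = 0.1578, h = 0.657; p* = 0.657 − 0.1578/0.485 = 0.3316.
Δp* = 0.3316 − 0.3547 = -0.0231.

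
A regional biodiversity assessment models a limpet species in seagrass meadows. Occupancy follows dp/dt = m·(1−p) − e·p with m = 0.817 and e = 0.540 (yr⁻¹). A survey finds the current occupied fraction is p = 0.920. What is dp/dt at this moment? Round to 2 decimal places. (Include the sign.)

Colonization term: m·(1−p) = 0.817×0.0800 = 0.06536.
Extinction term: e·p = 0.49680.
dp/dt = 0.06536 − 0.49680 = -0.43144.

-0.43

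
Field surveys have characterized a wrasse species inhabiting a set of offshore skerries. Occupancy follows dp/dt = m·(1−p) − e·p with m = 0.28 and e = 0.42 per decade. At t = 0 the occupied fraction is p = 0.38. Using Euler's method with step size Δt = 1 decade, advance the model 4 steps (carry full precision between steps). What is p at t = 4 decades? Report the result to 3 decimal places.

Update rule: p ← p + [m·(1−p) − e·p]·Δt with Δt = 1.
step 1: Δp = +0.01400, p = 0.39400
step 2: Δp = +0.00420, p = 0.39820
step 3: Δp = +0.00126, p = 0.39946
step 4: Δp = +0.00038, p = 0.39984

0.400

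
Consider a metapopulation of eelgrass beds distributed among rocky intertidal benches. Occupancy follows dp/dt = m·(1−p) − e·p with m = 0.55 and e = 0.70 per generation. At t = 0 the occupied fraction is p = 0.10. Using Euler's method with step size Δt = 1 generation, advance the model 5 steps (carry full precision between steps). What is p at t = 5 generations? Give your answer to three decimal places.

Update rule: p ← p + [m·(1−p) − e·p]·Δt with Δt = 1.
t = 1: p = 0.10000 + (+0.42500) = 0.52500
t = 2: p = 0.52500 + (-0.10625) = 0.41875
t = 3: p = 0.41875 + (+0.02656) = 0.44531
t = 4: p = 0.44531 + (-0.00664) = 0.43867
t = 5: p = 0.43867 + (+0.00166) = 0.44033

0.440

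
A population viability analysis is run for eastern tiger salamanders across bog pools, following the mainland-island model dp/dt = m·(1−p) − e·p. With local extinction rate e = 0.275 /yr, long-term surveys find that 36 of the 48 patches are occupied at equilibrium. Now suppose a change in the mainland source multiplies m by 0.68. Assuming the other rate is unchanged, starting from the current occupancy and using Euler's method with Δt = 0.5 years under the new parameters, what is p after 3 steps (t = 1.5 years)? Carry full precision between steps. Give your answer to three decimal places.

0.687

Observed p* = 36/48 = 0.75000.
Balance m(1−p*) = e·p* gives m = e·p*/(1−p*) = 0.275×0.75000/0.25000 = 0.82500.
Starting from p₀ = 0.75000; update p ← p + (dp/dt)·Δt with the new parameters.
p: 0.75000 → 0.71700  (Δp = -0.03300)
p: 0.71700 → 0.69779  (Δp = -0.01921)
p: 0.69779 → 0.68662  (Δp = -0.01118)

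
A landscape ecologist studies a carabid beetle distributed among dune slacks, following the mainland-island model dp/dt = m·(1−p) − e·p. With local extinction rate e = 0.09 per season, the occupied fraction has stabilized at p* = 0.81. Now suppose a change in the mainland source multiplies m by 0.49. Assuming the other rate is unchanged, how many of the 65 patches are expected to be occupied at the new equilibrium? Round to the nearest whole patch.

Balance m(1−p*) = e·p* gives m = e·p*/(1−p*) = 0.09×0.81000/0.19000 = 0.38368.
New p* = m/(m+e) = 0.18800/(0.18800+0.09000) = 0.67626.
Expected occupied = 65 × 0.67626 = 43.96 ≈ 44.

44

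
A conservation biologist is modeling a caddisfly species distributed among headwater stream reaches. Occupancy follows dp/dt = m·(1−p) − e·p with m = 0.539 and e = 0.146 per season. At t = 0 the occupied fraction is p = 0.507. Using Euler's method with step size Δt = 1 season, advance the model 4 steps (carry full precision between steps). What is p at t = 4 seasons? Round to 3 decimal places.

Update rule: p ← p + [m·(1−p) − e·p]·Δt with Δt = 1.
  1  |  dp/dt·Δt = +0.191705  |  p_1 = 0.698705
  2  |  dp/dt·Δt = +0.060387  |  p_2 = 0.759092
  3  |  dp/dt·Δt = +0.019022  |  p_3 = 0.778114
  4  |  dp/dt·Δt = +0.005992  |  p_4 = 0.784106

0.784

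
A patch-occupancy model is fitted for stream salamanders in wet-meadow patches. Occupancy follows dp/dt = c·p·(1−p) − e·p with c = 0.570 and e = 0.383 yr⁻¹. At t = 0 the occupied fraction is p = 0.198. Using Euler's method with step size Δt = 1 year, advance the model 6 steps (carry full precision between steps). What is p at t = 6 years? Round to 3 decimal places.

0.273

Update rule: p ← p + [c·p·(1−p) − e·p]·Δt with Δt = 1.
  1  |  dp/dt·Δt = +0.014680  |  p_1 = 0.212680
  2  |  dp/dt·Δt = +0.013988  |  p_2 = 0.226668
  3  |  dp/dt·Δt = +0.013101  |  p_3 = 0.239769
  4  |  dp/dt·Δt = +0.012068  |  p_4 = 0.251837
  5  |  dp/dt·Δt = +0.010943  |  p_5 = 0.262780
  6  |  dp/dt·Δt = +0.009779  |  p_6 = 0.272560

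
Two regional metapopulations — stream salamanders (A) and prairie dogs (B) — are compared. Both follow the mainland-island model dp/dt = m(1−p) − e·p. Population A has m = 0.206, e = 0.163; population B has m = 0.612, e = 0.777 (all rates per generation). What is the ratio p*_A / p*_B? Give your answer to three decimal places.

1.267

A: p*_A = m/(m+e) = 0.206/0.3690 = 0.5583.
B: p*_B = 0.612/1.3890 = 0.4406.
p*_A / p*_B = 0.5583/0.4406 = 1.2670.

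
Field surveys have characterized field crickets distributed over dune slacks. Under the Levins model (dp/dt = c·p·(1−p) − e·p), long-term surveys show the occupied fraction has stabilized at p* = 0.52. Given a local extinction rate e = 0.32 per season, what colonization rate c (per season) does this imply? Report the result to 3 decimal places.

At equilibrium c(1−p*) = e, so c = e/(1−p*).
c = 0.32/(1 − 0.52) = 0.32/0.4800 = 0.6667.

0.667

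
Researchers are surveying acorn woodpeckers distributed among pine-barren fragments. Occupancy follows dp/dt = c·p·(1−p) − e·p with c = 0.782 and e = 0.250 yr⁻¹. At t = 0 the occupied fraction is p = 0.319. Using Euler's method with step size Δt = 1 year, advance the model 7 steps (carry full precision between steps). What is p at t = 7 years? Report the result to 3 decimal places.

0.673

Update rule: p ← p + [c·p·(1−p) − e·p]·Δt with Δt = 1.
t = 1: p = 0.31900 + (+0.09013) = 0.40913
t = 2: p = 0.40913 + (+0.08676) = 0.49589
t = 3: p = 0.49589 + (+0.07151) = 0.56741
t = 4: p = 0.56741 + (+0.05010) = 0.61750
t = 5: p = 0.61750 + (+0.03033) = 0.64783
t = 6: p = 0.64783 + (+0.01645) = 0.66428
t = 7: p = 0.66428 + (+0.00832) = 0.67261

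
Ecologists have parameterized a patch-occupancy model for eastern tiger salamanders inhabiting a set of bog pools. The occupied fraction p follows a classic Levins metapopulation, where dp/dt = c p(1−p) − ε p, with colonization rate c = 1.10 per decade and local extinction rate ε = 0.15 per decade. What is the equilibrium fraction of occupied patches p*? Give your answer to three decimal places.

Setting dp/dt = 0 and dividing through by p* gives c·(1−p*) = ε.
So p* = 1 − ε/c = 1 − 0.15/1.10 = 1 − 0.1364 = 0.8636.

0.864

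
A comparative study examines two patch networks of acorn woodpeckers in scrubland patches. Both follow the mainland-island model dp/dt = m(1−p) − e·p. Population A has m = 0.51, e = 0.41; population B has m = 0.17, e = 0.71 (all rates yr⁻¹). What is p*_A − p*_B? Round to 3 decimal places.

A: p*_A = m/(m+e) = 0.51/0.9200 = 0.5543.
B: p*_B = 0.17/0.8800 = 0.1932.
p*_A − p*_B = 0.5543 − 0.1932 = 0.3612.

0.361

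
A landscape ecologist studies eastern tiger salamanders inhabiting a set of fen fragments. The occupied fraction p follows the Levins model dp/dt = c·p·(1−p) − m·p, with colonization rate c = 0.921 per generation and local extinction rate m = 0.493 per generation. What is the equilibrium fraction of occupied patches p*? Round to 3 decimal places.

0.465

Setting dp/dt = 0 and dividing through by p* gives c·(1−p*) = m.
So p* = 1 − m/c = 1 − 0.493/0.921 = 1 − 0.5353 = 0.4647.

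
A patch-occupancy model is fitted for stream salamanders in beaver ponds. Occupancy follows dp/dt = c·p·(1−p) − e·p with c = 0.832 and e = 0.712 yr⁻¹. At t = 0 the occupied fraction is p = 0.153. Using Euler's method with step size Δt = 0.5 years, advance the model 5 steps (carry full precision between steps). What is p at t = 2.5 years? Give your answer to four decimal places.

Update rule: p ← p + [c·p·(1−p) − e·p]·Δt with Δt = 0.5.
  1  |  dp/dt·Δt = -0.000558  |  p_1 = 0.152442
  2  |  dp/dt·Δt = -0.000521  |  p_2 = 0.151921
  3  |  dp/dt·Δt = -0.000486  |  p_3 = 0.151435
  4  |  dp/dt·Δt = -0.000454  |  p_4 = 0.150981
  5  |  dp/dt·Δt = -0.000424  |  p_5 = 0.150557

0.1506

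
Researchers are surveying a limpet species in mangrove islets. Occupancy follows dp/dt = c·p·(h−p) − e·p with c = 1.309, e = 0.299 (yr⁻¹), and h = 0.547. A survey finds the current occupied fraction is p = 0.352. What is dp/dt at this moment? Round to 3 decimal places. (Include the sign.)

-0.015

Colonization term: c·p·(h−p) = 1.309×0.352×0.1950 = 0.08985.
Extinction term: e·p = 0.10525.
dp/dt = 0.08985 − 0.10525 = -0.01540.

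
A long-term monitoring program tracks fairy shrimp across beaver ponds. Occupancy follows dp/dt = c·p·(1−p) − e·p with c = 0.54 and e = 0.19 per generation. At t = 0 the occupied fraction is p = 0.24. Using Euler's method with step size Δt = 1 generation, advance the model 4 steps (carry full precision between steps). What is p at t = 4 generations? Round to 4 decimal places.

0.4586

Update rule: p ← p + [c·p·(1−p) − e·p]·Δt with Δt = 1.
  1  |  dp/dt·Δt = +0.052896  |  p_1 = 0.292896
  2  |  dp/dt·Δt = +0.056188  |  p_2 = 0.349084
  3  |  dp/dt·Δt = +0.056375  |  p_3 = 0.405459
  4  |  dp/dt·Δt = +0.053136  |  p_4 = 0.458595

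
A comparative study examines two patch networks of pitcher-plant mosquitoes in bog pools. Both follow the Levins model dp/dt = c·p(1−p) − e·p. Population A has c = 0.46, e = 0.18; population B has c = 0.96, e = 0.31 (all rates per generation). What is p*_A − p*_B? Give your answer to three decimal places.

A: p*_A = 1 − 0.18/0.46 = 0.6087.
B: p*_B = 1 − 0.31/0.96 = 0.6771.
p*_A − p*_B = 0.6087 − 0.6771 = -0.0684.

-0.068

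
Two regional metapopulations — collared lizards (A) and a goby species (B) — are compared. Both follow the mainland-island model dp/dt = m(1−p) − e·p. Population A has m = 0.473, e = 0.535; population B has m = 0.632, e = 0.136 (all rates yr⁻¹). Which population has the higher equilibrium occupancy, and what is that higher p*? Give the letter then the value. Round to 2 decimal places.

A: p*_A = m/(m+e) = 0.473/1.0080 = 0.4692.
B: p*_B = 0.632/0.7680 = 0.8229.
B is higher at 0.8229.

B, 0.82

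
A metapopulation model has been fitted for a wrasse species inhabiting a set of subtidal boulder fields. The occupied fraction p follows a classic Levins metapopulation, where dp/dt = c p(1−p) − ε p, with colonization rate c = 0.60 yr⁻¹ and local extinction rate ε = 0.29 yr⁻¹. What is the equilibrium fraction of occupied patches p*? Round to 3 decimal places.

At equilibrium, colonization balances extinction: c·p*·(1−p*) = ε·p*.
So p* = 1 − ε/c = 1 − 0.29/0.60 = 1 − 0.4833 = 0.5167.

0.517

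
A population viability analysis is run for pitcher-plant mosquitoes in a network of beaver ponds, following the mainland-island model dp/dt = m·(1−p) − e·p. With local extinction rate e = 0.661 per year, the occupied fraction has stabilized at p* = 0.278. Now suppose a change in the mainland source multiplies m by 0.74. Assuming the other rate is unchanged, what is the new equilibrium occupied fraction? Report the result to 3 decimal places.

0.222

Balance m(1−p*) = e·p* gives m = e·p*/(1−p*) = 0.661×0.27800/0.72200 = 0.25451.
New p* = m/(m+e) = 0.18834/(0.18834+0.66100) = 0.22175.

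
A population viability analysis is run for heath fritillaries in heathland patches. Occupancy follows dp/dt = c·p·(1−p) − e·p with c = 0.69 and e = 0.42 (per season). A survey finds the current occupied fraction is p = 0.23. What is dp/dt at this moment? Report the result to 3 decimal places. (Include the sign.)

0.026

Colonization term: c·p·(1−p) = 0.69×0.23×0.7700 = 0.12220.
Extinction term: e·p = 0.09660.
dp/dt = 0.12220 − 0.09660 = 0.02560.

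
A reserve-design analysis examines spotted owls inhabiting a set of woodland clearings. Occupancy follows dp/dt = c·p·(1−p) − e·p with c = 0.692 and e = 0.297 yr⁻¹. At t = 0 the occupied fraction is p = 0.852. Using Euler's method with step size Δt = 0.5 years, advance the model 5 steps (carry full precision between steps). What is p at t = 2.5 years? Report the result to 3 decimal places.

0.636

Update rule: p ← p + [c·p·(1−p) − e·p]·Δt with Δt = 0.5.
p: 0.85200 → 0.76911  (Δp = -0.08289)
p: 0.76911 → 0.71634  (Δp = -0.05277)
p: 0.71634 → 0.68027  (Δp = -0.03607)
p: 0.68027 → 0.65450  (Δp = -0.02576)
p: 0.65450 → 0.63555  (Δp = -0.01895)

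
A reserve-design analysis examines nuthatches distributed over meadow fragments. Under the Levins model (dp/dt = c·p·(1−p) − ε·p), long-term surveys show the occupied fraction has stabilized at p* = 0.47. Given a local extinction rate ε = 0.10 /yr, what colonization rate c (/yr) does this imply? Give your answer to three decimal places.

At equilibrium c(1−p*) = ε, so c = ε/(1−p*).
c = 0.10/(1 − 0.47) = 0.10/0.5300 = 0.1887.

0.189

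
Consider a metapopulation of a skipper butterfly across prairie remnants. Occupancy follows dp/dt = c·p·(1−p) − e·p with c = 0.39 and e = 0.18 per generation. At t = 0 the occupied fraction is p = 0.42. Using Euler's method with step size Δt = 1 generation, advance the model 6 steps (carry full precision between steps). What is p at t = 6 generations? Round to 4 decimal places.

Update rule: p ← p + [c·p·(1−p) − e·p]·Δt with Δt = 1.
p: 0.42000 → 0.43940  (Δp = +0.01940)
p: 0.43940 → 0.45638  (Δp = +0.01698)
p: 0.45638 → 0.47099  (Δp = +0.01461)
p: 0.47099 → 0.48338  (Δp = +0.01239)
p: 0.48338 → 0.49377  (Δp = +0.01038)
p: 0.49377 → 0.50237  (Δp = +0.00861)

0.5024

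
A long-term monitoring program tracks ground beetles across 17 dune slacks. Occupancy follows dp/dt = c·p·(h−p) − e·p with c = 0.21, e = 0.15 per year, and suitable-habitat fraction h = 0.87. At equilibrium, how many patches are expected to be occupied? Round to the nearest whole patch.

3

p* = h − e/c = 0.87 − 0.7143 = 0.1557.
Expected occupied patches = N × p* = 17 × 0.1557 = 2.65 ≈ 3.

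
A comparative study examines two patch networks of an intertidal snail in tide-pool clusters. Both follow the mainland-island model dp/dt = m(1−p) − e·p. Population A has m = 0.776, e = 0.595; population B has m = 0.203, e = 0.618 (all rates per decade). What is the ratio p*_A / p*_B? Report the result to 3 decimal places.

A: p*_A = m/(m+e) = 0.776/1.3710 = 0.5660.
B: p*_B = 0.203/0.8210 = 0.2473.
p*_A / p*_B = 0.5660/0.2473 = 2.2891.

2.289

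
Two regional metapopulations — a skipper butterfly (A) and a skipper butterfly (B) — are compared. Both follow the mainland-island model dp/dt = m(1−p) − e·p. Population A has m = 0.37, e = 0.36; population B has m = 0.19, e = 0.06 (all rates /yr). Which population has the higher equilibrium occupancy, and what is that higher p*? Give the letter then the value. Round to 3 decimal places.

A: p*_A = m/(m+e) = 0.37/0.7300 = 0.5068.
B: p*_B = 0.19/0.2500 = 0.7600.
B is higher at 0.7600.

B, 0.760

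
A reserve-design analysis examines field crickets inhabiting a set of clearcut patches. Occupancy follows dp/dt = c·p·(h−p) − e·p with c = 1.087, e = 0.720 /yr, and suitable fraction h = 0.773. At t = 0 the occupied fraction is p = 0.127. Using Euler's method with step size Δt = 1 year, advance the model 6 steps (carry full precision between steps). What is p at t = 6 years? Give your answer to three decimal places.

Update rule: p ← p + [c·p·(h−p) − e·p]·Δt with Δt = 1.
p: 0.12700 → 0.12474  (Δp = -0.00226)
p: 0.12474 → 0.12283  (Δp = -0.00191)
p: 0.12283 → 0.12120  (Δp = -0.00163)
p: 0.12120 → 0.11980  (Δp = -0.00139)
p: 0.11980 → 0.11861  (Δp = -0.00120)
p: 0.11861 → 0.11758  (Δp = -0.00103)

0.118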